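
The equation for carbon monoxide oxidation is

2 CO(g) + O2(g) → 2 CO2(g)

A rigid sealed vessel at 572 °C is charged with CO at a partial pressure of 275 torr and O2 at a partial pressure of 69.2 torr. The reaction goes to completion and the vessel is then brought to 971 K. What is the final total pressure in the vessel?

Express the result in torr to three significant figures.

316 torr

With V and T fixed, P_i ∝ n_i, so the mole ratios apply directly to partial pressures at 572 °C.
P(O2) required for 275 torr of CO = (1/2) × 275 = 137.5 torr; available 69.2 torr, so O2 is limiting.
P(CO) remaining = 275 − (2/1) × 69.2 = 136.6 torr
P(gaseous products) = (2)/1 × 69.2 = 138.4 torr
P_total at 572 °C = 136.6 + 138.4 = 275.0 torr
Scaling to 971 K: P = 275.0 × 971/845.15 = 315.9 torr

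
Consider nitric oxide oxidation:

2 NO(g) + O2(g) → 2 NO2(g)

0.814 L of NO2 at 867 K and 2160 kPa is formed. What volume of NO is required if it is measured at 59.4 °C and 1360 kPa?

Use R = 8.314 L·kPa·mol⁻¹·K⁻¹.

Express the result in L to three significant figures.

0.496 L

n(NO2) = PV/RT = (2160 × 0.814) / (8.314 × 867) = 0.2439 mol
n(NO) = (2/2) × 0.2439 = 0.2439 mol
V = nRT/P = 0.2439 × 8.314 × 332.55 / 1360 = 0.4958 L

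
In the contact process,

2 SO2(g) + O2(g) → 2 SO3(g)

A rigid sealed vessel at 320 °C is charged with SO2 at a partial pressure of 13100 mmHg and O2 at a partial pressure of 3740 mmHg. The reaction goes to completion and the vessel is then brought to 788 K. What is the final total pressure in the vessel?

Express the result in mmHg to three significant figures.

17400 mmHg

Because the vessel is rigid and T is held at 320 °C, work the stoichiometry in partial pressures (P_i = n_iRT/V).
P(O2) required for 13100 mmHg of SO2 = (1/2) × 13100 = 6550 mmHg; available 3740 mmHg, so O2 is limiting.
P(SO2) remaining = 13100 − (2/1) × 3740 = 5620 mmHg
P(gaseous products) = (2)/1 × 3740 = 7480 mmHg
P_total at 320 °C = 5620 + 7480 = 13100 mmHg
Scaling to 788 K: P = 13100 × 788/593.15 = 17400 mmHg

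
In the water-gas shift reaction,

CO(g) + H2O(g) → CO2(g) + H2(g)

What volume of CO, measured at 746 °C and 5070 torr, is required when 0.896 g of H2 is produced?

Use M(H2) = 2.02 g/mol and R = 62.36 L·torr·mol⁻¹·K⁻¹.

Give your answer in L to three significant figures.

n(H2) = 0.8960 / 2.02 = 0.4436 mol
n(CO) = (1/1) × 0.4436 = 0.4436 mol
V = nRT/P = 0.4436 × 62.36 × 1019.15 / 5070 = 5.561 L

5.56 L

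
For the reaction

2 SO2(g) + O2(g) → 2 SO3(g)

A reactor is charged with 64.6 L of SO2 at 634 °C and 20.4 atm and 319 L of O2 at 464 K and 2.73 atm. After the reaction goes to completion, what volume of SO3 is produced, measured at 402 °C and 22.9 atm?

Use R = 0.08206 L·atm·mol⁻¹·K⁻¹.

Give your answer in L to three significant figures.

42.8 L

n(SO2) = PV/RT = (20.4 × 64.6) / (0.08206 × 907.15) = 17.70 mol
n(O2) = PV/RT = (2.73 × 319) / (0.08206 × 464) = 22.87 mol
For 17.70 mol SO2, stoichiometry requires (1/2) × 17.70 = 8.850 mol O2; 22.87 mol is available, so SO2 is limiting.
n(SO3) = (2/2) × 17.70 = 17.70 mol
V(SO3) = nRT/P = 17.70 × 0.08206 × 675.15 / 22.9 = 42.82 L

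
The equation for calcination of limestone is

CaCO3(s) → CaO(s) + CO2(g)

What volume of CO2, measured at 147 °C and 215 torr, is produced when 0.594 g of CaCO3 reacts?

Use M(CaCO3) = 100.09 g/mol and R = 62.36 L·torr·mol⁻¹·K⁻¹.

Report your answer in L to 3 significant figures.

n(CaCO3) = 0.5940 / 100.09 = 0.005935 mol
n(CO2) = (1/1) × 0.005935 = 0.005935 mol
V = nRT/P = 0.005935 × 62.36 × 420.15 / 215 = 0.7233 L

0.723 L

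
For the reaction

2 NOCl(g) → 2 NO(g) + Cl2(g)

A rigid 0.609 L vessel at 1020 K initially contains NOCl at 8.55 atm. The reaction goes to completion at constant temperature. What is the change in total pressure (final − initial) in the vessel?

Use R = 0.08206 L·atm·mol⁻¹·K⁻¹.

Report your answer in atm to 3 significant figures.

4.28 atm

At constant T and V, P ∝ n(gas): 2 mol gas → 3 mol gas.
P_final = (3/2) × 8.55 = 12.83 atm; ΔP = 12.83 − 8.55 = 4.280 atm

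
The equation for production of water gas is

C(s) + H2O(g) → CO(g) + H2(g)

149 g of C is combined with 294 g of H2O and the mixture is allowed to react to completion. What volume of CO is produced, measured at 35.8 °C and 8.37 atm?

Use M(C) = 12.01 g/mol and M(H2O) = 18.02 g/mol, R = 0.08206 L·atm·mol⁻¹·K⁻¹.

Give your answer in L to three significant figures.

n(C) = 149 / 12.01 = 12.41 mol
n(H2O) = 294 / 18.02 = 16.32 mol
For 12.41 mol C, stoichiometry requires (1/1) × 12.41 = 12.41 mol H2O; 16.32 mol is available, so C is limiting.
n(CO) = (1/1) × 12.41 = 12.41 mol
V(CO) = nRT/P = 12.41 × 0.08206 × 308.95 / 8.37 = 37.59 L

37.6 L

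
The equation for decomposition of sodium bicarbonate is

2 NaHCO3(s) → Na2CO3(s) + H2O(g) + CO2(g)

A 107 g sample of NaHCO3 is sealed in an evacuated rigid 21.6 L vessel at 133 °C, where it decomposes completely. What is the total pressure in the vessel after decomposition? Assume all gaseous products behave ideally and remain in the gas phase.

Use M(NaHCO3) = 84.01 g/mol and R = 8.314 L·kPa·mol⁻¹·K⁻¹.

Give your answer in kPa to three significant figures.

199 kPa

n(NaHCO3) = 107 / 84.01 = 1.274 mol
n(gas produced) = (2/2) × 1.274 = 1.274 mol
P = nRT/V = 1.274 × 8.314 × 406.15 / 21.6 = 199.2 kPa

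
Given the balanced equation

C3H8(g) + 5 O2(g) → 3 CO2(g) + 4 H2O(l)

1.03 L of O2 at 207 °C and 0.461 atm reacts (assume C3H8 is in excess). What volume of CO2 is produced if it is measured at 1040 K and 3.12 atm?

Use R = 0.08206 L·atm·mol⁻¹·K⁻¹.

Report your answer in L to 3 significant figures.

0.198 L

n(O2) = PV/RT = (0.461 × 1.03) / (0.08206 × 480.15) = 0.01205 mol
n(CO2) = (3/5) × 0.01205 = 0.007230 mol
V = nRT/P = 0.007230 × 0.08206 × 1040 / 3.12 = 0.1978 L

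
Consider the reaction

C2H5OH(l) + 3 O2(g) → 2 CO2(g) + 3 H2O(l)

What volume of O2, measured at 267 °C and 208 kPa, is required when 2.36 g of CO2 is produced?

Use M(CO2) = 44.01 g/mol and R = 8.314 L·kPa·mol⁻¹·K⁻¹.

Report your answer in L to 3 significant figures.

n(CO2) = 2.360 / 44.01 = 0.05362 mol
n(O2) = (3/2) × 0.05362 = 0.08043 mol
V = nRT/P = 0.08043 × 8.314 × 540.15 / 208 = 1.737 L

1.74 L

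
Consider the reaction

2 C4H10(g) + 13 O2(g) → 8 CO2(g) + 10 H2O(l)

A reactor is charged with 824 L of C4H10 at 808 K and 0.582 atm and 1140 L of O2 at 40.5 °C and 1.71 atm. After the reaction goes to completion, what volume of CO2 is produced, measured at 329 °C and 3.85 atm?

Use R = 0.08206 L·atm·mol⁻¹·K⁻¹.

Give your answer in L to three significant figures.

371 L

n(C4H10) = PV/RT = (0.582 × 824) / (0.08206 × 808) = 7.233 mol
n(O2) = PV/RT = (1.71 × 1140) / (0.08206 × 313.65) = 75.74 mol
For 7.233 mol C4H10, stoichiometry requires (13/2) × 7.233 = 47.01 mol O2; 75.74 mol is available, so C4H10 is limiting.
n(CO2) = (8/2) × 7.233 = 28.93 mol
V(CO2) = nRT/P = 28.93 × 0.08206 × 602.15 / 3.85 = 371.3 L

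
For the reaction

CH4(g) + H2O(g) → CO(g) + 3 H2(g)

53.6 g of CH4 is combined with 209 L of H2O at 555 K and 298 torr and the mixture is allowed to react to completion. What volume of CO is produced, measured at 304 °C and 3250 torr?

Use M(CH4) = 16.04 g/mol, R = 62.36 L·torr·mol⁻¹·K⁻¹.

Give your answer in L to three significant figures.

n(CH4) = 53.6 / 16.04 = 3.342 mol
n(H2O) = PV/RT = (298 × 209) / (62.36 × 555) = 1.800 mol
For 3.342 mol CH4, stoichiometry requires (1/1) × 3.342 = 3.342 mol H2O; 1.800 mol is available, so H2O is limiting.
n(CO) = (1/1) × 1.800 = 1.800 mol
V(CO) = nRT/P = 1.800 × 62.36 × 577.15 / 3250 = 19.93 L

19.9 L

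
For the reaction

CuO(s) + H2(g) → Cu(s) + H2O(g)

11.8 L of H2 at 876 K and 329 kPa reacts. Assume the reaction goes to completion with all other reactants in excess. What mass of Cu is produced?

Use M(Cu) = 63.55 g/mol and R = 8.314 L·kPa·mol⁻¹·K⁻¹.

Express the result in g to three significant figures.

n(H2) = PV/RT = (329 × 11.8) / (8.314 × 876) = 0.5330 mol
n(Cu) = (1/1) × 0.5330 = 0.5330 mol
m(Cu) = 0.5330 × 63.55 = 33.87 g

33.9 g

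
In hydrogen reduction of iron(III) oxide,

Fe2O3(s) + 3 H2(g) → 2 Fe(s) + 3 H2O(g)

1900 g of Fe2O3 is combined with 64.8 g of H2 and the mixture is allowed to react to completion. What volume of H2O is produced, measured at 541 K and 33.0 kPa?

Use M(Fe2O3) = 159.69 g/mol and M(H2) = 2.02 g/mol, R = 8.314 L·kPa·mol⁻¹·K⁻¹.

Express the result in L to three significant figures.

4370 L

n(Fe2O3) = 1900 / 159.69 = 11.90 mol
n(H2) = 64.8 / 2.02 = 32.08 mol
For 11.90 mol Fe2O3, stoichiometry requires (3/1) × 11.90 = 35.70 mol H2; 32.08 mol is available, so H2 is limiting.
n(H2O) = (3/3) × 32.08 = 32.08 mol
V(H2O) = nRT/P = 32.08 × 8.314 × 541 / 33.0 = 4372 L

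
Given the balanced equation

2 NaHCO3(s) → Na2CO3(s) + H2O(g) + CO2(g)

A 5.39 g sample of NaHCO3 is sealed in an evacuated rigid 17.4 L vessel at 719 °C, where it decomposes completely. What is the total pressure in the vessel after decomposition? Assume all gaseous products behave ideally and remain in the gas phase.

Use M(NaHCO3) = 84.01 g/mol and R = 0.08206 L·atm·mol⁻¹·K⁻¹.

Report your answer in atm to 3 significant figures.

0.300 atm

n(NaHCO3) = 5.39 / 84.01 = 0.06416 mol
n(gas produced) = (2/2) × 0.06416 = 0.06416 mol
P = nRT/V = 0.06416 × 0.08206 × 992.15 / 17.4 = 0.3002 atm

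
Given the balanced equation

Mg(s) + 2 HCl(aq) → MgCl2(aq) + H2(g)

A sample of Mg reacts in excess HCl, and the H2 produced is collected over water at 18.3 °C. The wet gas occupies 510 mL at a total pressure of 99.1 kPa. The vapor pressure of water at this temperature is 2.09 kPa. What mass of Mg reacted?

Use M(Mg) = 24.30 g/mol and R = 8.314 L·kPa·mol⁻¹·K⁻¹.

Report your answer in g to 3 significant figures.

P(H2) = 99.1 − 2.09 = 97.01 kPa
n(H2) = PV/RT = (97.01 × 0.5100) / (8.314 × 291.45) = 0.02042 mol
n(Mg) = (1/1) × 0.02042 = 0.02042 mol
m(Mg) = 0.02042 × 24.30 = 0.4962 g

0.496 g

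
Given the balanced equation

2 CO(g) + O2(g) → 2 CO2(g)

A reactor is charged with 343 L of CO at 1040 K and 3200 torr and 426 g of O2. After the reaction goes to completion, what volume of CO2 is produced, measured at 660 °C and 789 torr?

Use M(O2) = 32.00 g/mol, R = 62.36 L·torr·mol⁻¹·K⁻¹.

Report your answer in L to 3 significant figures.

n(CO) = PV/RT = (3200 × 343) / (62.36 × 1040) = 16.92 mol
n(O2) = 426 / 32.00 = 13.31 mol
For 16.92 mol CO, stoichiometry requires (1/2) × 16.92 = 8.460 mol O2; 13.31 mol is available, so CO is limiting.
n(CO2) = (2/2) × 16.92 = 16.92 mol
V(CO2) = nRT/P = 16.92 × 62.36 × 933.15 / 789 = 1248 L

1250 L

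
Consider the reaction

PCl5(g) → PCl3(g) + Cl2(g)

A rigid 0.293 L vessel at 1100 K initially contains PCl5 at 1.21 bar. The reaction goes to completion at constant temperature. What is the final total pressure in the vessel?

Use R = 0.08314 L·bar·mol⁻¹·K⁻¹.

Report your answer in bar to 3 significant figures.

2.42 bar

Since T and V are fixed, P_final/P_initial = n_final/n_initial = 2/1.
P_final = (2/1) × 1.21 = 2.420 bar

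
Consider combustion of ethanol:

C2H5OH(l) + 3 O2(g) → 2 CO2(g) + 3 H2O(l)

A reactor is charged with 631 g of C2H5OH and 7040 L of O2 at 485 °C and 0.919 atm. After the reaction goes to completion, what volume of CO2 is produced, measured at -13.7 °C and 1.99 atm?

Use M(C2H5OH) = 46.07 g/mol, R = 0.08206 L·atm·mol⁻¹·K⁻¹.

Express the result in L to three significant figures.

293 L

n(C2H5OH) = 631 / 46.07 = 13.70 mol
n(O2) = PV/RT = (0.919 × 7040) / (0.08206 × 758.15) = 104.0 mol
For 13.70 mol C2H5OH, stoichiometry requires (3/1) × 13.70 = 41.10 mol O2; 104.0 mol is available, so C2H5OH is limiting.
n(CO2) = (2/1) × 13.70 = 27.40 mol
V(CO2) = nRT/P = 27.40 × 0.08206 × 259.45 / 1.99 = 293.1 L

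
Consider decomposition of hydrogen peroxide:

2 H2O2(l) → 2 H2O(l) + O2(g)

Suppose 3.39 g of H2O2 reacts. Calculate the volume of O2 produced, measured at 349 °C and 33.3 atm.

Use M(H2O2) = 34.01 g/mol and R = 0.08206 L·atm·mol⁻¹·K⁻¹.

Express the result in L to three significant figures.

0.0764 L

n(H2O2) = 3.390 / 34.01 = 0.09968 mol
n(O2) = (1/2) × 0.09968 = 0.04984 mol
V = nRT/P = 0.04984 × 0.08206 × 622.15 / 33.3 = 0.07641 L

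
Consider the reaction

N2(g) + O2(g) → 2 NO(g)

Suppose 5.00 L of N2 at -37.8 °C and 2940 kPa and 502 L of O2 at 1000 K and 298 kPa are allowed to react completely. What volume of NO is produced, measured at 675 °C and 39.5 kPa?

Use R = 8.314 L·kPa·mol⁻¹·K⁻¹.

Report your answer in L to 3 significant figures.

3000 L

n(N2) = PV/RT = (2940 × 5.00) / (8.314 × 235.35) = 7.513 mol
n(O2) = PV/RT = (298 × 502) / (8.314 × 1000) = 17.99 mol
For 7.513 mol N2, stoichiometry requires (1/1) × 7.513 = 7.513 mol O2; 17.99 mol is available, so N2 is limiting.
n(NO) = (2/1) × 7.513 = 15.03 mol
V(NO) = nRT/P = 15.03 × 8.314 × 948.15 / 39.5 = 3000 L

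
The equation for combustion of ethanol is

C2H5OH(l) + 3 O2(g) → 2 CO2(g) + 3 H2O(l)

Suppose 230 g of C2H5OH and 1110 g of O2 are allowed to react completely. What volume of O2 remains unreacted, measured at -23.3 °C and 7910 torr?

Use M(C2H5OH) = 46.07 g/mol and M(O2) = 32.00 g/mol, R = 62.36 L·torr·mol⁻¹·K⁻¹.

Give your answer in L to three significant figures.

n(C2H5OH) = 230 / 46.07 = 4.992 mol
n(O2) = 1110 / 32.00 = 34.69 mol
For 4.992 mol C2H5OH, stoichiometry requires (3/1) × 4.992 = 14.98 mol O2; 34.69 mol is available, so C2H5OH is limiting.
n(O2) consumed = (3/1) × 4.992 = 14.98 mol; remaining = 34.69 − 14.98 = 19.71 mol
V(O2) = nRT/P = 19.71 × 62.36 × 249.85 / 7910 = 38.82 L

38.8 L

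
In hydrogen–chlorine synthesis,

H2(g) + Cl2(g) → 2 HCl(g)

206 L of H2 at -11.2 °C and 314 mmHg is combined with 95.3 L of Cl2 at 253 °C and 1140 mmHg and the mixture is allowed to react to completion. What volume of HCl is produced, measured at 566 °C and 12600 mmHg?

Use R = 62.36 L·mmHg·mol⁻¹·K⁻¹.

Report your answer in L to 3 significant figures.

27.5 L

n(H2) = PV/RT = (314 × 206) / (62.36 × 261.95) = 3.960 mol
n(Cl2) = PV/RT = (1140 × 95.3) / (62.36 × 526.15) = 3.311 mol
For 3.960 mol H2, stoichiometry requires (1/1) × 3.960 = 3.960 mol Cl2; 3.311 mol is available, so Cl2 is limiting.
n(HCl) = (2/1) × 3.311 = 6.622 mol
V(HCl) = nRT/P = 6.622 × 62.36 × 839.15 / 12600 = 27.50 L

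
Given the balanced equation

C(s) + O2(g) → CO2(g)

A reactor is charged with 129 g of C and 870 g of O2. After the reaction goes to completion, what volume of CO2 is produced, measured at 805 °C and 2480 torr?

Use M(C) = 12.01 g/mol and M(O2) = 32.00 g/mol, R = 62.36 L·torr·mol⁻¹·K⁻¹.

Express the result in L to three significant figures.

n(C) = 129 / 12.01 = 10.74 mol
n(O2) = 870 / 32.00 = 27.19 mol
For 10.74 mol C, stoichiometry requires (1/1) × 10.74 = 10.74 mol O2; 27.19 mol is available, so C is limiting.
n(CO2) = (1/1) × 10.74 = 10.74 mol
V(CO2) = nRT/P = 10.74 × 62.36 × 1078.15 / 2480 = 291.2 L

291 L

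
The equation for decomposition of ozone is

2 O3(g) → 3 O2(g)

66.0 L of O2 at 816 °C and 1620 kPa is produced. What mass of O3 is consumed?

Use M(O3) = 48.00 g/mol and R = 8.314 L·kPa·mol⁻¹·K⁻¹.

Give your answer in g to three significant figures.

n(O2) = PV/RT = (1620 × 66.0) / (8.314 × 1089.15) = 11.81 mol
n(O3) = (2/3) × 11.81 = 7.873 mol
m(O3) = 7.873 × 48.00 = 377.9 g

378 g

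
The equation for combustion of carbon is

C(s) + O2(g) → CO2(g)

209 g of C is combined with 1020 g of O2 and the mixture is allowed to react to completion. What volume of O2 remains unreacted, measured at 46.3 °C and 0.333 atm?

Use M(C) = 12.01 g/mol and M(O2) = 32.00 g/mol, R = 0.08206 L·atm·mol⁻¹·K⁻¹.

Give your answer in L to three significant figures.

1140 L

n(C) = 209 / 12.01 = 17.40 mol
n(O2) = 1020 / 32.00 = 31.88 mol
For 17.40 mol C, stoichiometry requires (1/1) × 17.40 = 17.40 mol O2; 31.88 mol is available, so C is limiting.
n(O2) consumed = (1/1) × 17.40 = 17.40 mol; remaining = 31.88 − 17.40 = 14.48 mol
V(O2) = nRT/P = 14.48 × 0.08206 × 319.45 / 0.333 = 1140 L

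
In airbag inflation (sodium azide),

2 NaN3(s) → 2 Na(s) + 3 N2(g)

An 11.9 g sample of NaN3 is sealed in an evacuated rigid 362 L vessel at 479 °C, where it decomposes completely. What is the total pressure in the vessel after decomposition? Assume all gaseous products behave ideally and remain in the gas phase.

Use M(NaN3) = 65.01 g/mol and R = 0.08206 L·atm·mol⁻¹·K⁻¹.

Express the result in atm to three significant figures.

0.0468 atm

n(NaN3) = 11.9 / 65.01 = 0.1830 mol
n(gas produced) = (3/2) × 0.1830 = 0.2745 mol
P = nRT/V = 0.2745 × 0.08206 × 752.15 / 362 = 0.04680 atm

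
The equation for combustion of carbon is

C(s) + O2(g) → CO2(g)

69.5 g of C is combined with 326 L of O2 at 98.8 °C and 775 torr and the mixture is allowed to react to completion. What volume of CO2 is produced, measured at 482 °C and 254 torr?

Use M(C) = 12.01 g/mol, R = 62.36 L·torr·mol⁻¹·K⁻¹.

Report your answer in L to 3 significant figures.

1070 L

n(C) = 69.5 / 12.01 = 5.787 mol
n(O2) = PV/RT = (775 × 326) / (62.36 × 371.95) = 10.89 mol
For 5.787 mol C, stoichiometry requires (1/1) × 5.787 = 5.787 mol O2; 10.89 mol is available, so C is limiting.
n(CO2) = (1/1) × 5.787 = 5.787 mol
V(CO2) = nRT/P = 5.787 × 62.36 × 755.15 / 254 = 1073 L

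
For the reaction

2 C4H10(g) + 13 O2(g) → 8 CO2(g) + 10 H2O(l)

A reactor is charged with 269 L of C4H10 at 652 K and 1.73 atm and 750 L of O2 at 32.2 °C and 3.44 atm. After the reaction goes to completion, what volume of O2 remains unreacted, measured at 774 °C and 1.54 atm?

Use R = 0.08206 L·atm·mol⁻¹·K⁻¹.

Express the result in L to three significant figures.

2590 L

n(C4H10) = PV/RT = (1.73 × 269) / (0.08206 × 652) = 8.698 mol
n(O2) = PV/RT = (3.44 × 750) / (0.08206 × 305.35) = 103.0 mol
For 8.698 mol C4H10, stoichiometry requires (13/2) × 8.698 = 56.54 mol O2; 103.0 mol is available, so C4H10 is limiting.
n(O2) consumed = (13/2) × 8.698 = 56.54 mol; remaining = 103.0 − 56.54 = 46.46 mol
V(O2) = nRT/P = 46.46 × 0.08206 × 1047.15 / 1.54 = 2592 L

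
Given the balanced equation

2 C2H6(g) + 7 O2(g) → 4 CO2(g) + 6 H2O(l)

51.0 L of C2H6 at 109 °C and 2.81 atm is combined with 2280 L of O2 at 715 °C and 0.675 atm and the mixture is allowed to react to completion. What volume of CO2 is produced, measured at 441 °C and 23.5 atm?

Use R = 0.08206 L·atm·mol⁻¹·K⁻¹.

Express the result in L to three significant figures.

22.8 L

n(C2H6) = PV/RT = (2.81 × 51.0) / (0.08206 × 382.15) = 4.570 mol
n(O2) = PV/RT = (0.675 × 2280) / (0.08206 × 988.15) = 18.98 mol
For 4.570 mol C2H6, stoichiometry requires (7/2) × 4.570 = 16.00 mol O2; 18.98 mol is available, so C2H6 is limiting.
n(CO2) = (4/2) × 4.570 = 9.140 mol
V(CO2) = nRT/P = 9.140 × 0.08206 × 714.15 / 23.5 = 22.79 L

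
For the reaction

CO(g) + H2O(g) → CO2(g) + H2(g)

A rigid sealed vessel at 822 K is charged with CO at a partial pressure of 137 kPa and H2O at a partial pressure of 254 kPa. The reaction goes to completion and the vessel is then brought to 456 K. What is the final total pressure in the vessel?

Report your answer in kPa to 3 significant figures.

217 kPa

With V and T fixed, P_i ∝ n_i, so the mole ratios apply directly to partial pressures at 822 K.
P(H2O) required for 137 kPa of CO = (1/1) × 137 = 137.0 kPa; available 254 kPa, so CO is limiting.
P(H2O) remaining = 254 − (1/1) × 137 = 117.0 kPa
P(gaseous products) = (1+1)/1 × 137 = 274.0 kPa
P_total at 822 K = 117.0 + 274.0 = 391.0 kPa
Scaling to 456 K: P = 391.0 × 456/822 = 216.9 kPa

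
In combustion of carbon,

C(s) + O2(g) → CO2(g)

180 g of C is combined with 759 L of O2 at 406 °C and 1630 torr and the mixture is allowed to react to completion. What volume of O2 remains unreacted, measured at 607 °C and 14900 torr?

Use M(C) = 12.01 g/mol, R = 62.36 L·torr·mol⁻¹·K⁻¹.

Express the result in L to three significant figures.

52.4 L

n(C) = 180 / 12.01 = 14.99 mol
n(O2) = PV/RT = (1630 × 759) / (62.36 × 679.15) = 29.21 mol
For 14.99 mol C, stoichiometry requires (1/1) × 14.99 = 14.99 mol O2; 29.21 mol is available, so C is limiting.
n(O2) consumed = (1/1) × 14.99 = 14.99 mol; remaining = 29.21 − 14.99 = 14.22 mol
V(O2) = nRT/P = 14.22 × 62.36 × 880.15 / 14900 = 52.38 L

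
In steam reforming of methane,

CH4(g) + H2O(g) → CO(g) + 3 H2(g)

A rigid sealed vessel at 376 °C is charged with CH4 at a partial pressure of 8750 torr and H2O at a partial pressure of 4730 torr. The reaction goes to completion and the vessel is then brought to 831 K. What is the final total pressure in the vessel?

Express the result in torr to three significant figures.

29400 torr

Because the vessel is rigid and T is held at 376 °C, work the stoichiometry in partial pressures (P_i = n_iRT/V).
P(H2O) required for 8750 torr of CH4 = (1/1) × 8750 = 8750 torr; available 4730 torr, so H2O is limiting.
P(CH4) remaining = 8750 − (1/1) × 4730 = 4020 torr
P(gaseous products) = (1+3)/1 × 4730 = 18920 torr
P_total at 376 °C = 4020 + 18920 = 22940 torr
Scaling to 831 K: P = 22940 × 831/649.15 = 29370 torr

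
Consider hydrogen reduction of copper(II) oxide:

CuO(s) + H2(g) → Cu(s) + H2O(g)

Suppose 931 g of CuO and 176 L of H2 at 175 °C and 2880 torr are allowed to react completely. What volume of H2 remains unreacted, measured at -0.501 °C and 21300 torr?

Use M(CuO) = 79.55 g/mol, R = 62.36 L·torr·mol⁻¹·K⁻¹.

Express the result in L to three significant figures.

5.14 L

n(CuO) = 931 / 79.55 = 11.70 mol
n(H2) = PV/RT = (2880 × 176) / (62.36 × 448.15) = 18.14 mol
For 11.70 mol CuO, stoichiometry requires (1/1) × 11.70 = 11.70 mol H2; 18.14 mol is available, so CuO is limiting.
n(H2) consumed = (1/1) × 11.70 = 11.70 mol; remaining = 18.14 − 11.70 = 6.440 mol
V(H2) = nRT/P = 6.440 × 62.36 × 272.649 / 21300 = 5.141 L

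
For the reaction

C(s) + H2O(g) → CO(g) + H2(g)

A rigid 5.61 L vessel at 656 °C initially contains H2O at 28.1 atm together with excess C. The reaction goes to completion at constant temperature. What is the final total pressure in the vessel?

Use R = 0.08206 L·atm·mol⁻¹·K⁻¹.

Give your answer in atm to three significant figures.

56.2 atm

Rigid vessel, constant T ⇒ P scales with total gas moles (1 → 2).
P_final = (2/1) × 28.1 = 56.20 atm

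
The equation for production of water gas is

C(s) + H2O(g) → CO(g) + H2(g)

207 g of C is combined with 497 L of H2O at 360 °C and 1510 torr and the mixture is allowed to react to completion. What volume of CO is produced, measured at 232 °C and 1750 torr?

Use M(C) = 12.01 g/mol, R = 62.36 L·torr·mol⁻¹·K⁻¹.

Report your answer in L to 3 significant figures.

n(C) = 207 / 12.01 = 17.24 mol
n(H2O) = PV/RT = (1510 × 497) / (62.36 × 633.15) = 19.01 mol
For 17.24 mol C, stoichiometry requires (1/1) × 17.24 = 17.24 mol H2O; 19.01 mol is available, so C is limiting.
n(CO) = (1/1) × 17.24 = 17.24 mol
V(CO) = nRT/P = 17.24 × 62.36 × 505.15 / 1750 = 310.3 L

310 L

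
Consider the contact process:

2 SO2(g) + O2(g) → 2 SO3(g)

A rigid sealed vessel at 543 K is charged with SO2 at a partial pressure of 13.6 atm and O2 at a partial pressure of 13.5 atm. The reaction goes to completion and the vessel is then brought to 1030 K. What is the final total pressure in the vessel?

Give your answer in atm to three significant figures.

At constant V, partial pressures at 543 K are proportional to moles, so apply stoichiometry directly to pressures.
P(O2) required for 13.6 atm of SO2 = (1/2) × 13.6 = 6.800 atm; available 13.5 atm, so SO2 is limiting.
P(O2) remaining = 13.5 − (1/2) × 13.6 = 6.700 atm
P(gaseous products) = (2)/2 × 13.6 = 13.60 atm
P_total at 543 K = 6.700 + 13.60 = 20.30 atm
Scaling to 1030 K: P = 20.30 × 1030/543 = 38.51 atm

38.5 atm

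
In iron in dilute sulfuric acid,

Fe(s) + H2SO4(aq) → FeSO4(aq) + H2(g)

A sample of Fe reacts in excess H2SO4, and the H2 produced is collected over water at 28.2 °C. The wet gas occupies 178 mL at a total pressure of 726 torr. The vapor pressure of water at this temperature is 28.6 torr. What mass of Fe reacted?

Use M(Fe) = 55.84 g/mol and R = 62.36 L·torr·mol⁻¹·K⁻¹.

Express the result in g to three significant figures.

0.369 g

P(H2) = 726 − 28.6 = 697.4 torr
n(H2) = PV/RT = (697.4 × 0.1780) / (62.36 × 301.35) = 0.006606 mol
n(Fe) = (1/1) × 0.006606 = 0.006606 mol
m(Fe) = 0.006606 × 55.84 = 0.3689 g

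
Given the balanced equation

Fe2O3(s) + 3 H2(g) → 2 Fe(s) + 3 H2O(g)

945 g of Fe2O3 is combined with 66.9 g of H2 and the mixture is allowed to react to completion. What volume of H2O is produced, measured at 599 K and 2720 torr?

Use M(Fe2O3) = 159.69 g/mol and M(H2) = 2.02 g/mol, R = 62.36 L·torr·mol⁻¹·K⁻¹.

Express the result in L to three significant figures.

244 L

n(Fe2O3) = 945 / 159.69 = 5.918 mol
n(H2) = 66.9 / 2.02 = 33.12 mol
For 5.918 mol Fe2O3, stoichiometry requires (3/1) × 5.918 = 17.75 mol H2; 33.12 mol is available, so Fe2O3 is limiting.
n(H2O) = (3/1) × 5.918 = 17.75 mol
V(H2O) = nRT/P = 17.75 × 62.36 × 599 / 2720 = 243.8 L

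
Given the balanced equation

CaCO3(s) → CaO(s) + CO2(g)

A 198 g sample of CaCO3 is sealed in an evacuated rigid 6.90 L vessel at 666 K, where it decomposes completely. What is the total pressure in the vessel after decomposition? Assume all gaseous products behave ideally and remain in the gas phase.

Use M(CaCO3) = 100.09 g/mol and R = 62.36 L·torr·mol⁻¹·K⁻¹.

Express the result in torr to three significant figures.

11900 torr

n(CaCO3) = 198 / 100.09 = 1.978 mol
n(gas produced) = (1/1) × 1.978 = 1.978 mol
P = nRT/V = 1.978 × 62.36 × 666 / 6.90 = 11910 torr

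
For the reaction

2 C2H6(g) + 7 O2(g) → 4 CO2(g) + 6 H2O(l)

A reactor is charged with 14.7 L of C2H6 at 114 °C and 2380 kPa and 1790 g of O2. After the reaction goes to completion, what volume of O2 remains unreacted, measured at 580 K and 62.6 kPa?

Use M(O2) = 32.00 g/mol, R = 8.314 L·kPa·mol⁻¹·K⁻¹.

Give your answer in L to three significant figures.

1380 L

n(C2H6) = PV/RT = (2380 × 14.7) / (8.314 × 387.15) = 10.87 mol
n(O2) = 1790 / 32.00 = 55.94 mol
For 10.87 mol C2H6, stoichiometry requires (7/2) × 10.87 = 38.04 mol O2; 55.94 mol is available, so C2H6 is limiting.
n(O2) consumed = (7/2) × 10.87 = 38.04 mol; remaining = 55.94 − 38.04 = 17.90 mol
V(O2) = nRT/P = 17.90 × 8.314 × 580 / 62.6 = 1379 L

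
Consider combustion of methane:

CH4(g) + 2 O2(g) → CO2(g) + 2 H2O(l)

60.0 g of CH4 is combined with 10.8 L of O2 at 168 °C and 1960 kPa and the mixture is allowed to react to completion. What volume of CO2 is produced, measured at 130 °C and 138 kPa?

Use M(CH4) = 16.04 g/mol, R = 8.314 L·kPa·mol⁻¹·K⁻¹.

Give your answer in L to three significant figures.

n(CH4) = 60.0 / 16.04 = 3.741 mol
n(O2) = PV/RT = (1960 × 10.8) / (8.314 × 441.15) = 5.771 mol
For 3.741 mol CH4, stoichiometry requires (2/1) × 3.741 = 7.482 mol O2; 5.771 mol is available, so O2 is limiting.
n(CO2) = (1/2) × 5.771 = 2.885 mol
V(CO2) = nRT/P = 2.885 × 8.314 × 403.15 / 138 = 70.07 L

70.1 L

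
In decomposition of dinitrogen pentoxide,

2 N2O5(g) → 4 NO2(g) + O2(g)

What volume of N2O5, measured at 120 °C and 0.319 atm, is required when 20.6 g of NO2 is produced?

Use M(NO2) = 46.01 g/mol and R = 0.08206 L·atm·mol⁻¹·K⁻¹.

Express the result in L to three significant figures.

n(NO2) = 20.60 / 46.01 = 0.4477 mol
n(N2O5) = (2/4) × 0.4477 = 0.2238 mol
V = nRT/P = 0.2238 × 0.08206 × 393.15 / 0.319 = 22.63 L

22.6 L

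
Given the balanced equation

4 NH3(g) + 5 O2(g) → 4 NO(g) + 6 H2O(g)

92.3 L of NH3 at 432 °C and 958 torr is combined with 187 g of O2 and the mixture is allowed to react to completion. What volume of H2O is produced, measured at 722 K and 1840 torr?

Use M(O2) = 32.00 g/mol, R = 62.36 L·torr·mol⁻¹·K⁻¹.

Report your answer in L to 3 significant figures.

73.8 L

n(NH3) = PV/RT = (958 × 92.3) / (62.36 × 705.15) = 2.011 mol
n(O2) = 187 / 32.00 = 5.844 mol
For 2.011 mol NH3, stoichiometry requires (5/4) × 2.011 = 2.514 mol O2; 5.844 mol is available, so NH3 is limiting.
n(H2O) = (6/4) × 2.011 = 3.017 mol
V(H2O) = nRT/P = 3.017 × 62.36 × 722 / 1840 = 73.82 L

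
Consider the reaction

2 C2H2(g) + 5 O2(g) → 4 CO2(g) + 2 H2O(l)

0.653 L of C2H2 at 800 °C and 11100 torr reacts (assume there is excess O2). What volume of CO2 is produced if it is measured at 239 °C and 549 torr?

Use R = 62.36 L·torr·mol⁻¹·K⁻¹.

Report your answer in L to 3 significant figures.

n(C2H2) = PV/RT = (11100 × 0.653) / (62.36 × 1073.15) = 0.1083 mol
n(CO2) = (4/2) × 0.1083 = 0.2166 mol
V = nRT/P = 0.2166 × 62.36 × 512.15 / 549 = 12.60 L

12.6 L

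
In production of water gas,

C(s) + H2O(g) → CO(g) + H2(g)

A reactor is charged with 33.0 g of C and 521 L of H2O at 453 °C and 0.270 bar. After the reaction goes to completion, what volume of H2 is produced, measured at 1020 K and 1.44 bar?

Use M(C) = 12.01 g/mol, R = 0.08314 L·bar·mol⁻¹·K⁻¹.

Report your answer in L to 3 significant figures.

137 L

n(C) = 33.0 / 12.01 = 2.748 mol
n(H2O) = PV/RT = (0.270 × 521) / (0.08314 × 726.15) = 2.330 mol
For 2.748 mol C, stoichiometry requires (1/1) × 2.748 = 2.748 mol H2O; 2.330 mol is available, so H2O is limiting.
n(H2) = (1/1) × 2.330 = 2.330 mol
V(H2) = nRT/P = 2.330 × 0.08314 × 1020 / 1.44 = 137.2 L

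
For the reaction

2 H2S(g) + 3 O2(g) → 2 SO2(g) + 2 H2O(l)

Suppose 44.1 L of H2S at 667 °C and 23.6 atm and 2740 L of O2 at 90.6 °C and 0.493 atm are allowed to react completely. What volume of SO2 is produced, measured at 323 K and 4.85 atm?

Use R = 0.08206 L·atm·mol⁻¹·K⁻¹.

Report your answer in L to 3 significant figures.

73.7 L

n(H2S) = PV/RT = (23.6 × 44.1) / (0.08206 × 940.15) = 13.49 mol
n(O2) = PV/RT = (0.493 × 2740) / (0.08206 × 363.75) = 45.25 mol
For 13.49 mol H2S, stoichiometry requires (3/2) × 13.49 = 20.23 mol O2; 45.25 mol is available, so H2S is limiting.
n(SO2) = (2/2) × 13.49 = 13.49 mol
V(SO2) = nRT/P = 13.49 × 0.08206 × 323 / 4.85 = 73.72 L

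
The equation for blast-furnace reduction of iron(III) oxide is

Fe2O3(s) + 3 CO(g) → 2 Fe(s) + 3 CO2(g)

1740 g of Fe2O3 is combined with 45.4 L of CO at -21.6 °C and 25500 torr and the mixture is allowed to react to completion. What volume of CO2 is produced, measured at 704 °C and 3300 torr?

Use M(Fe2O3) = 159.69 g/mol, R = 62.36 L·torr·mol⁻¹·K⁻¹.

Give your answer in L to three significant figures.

604 L

n(Fe2O3) = 1740 / 159.69 = 10.90 mol
n(CO) = PV/RT = (25500 × 45.4) / (62.36 × 251.55) = 73.80 mol
For 10.90 mol Fe2O3, stoichiometry requires (3/1) × 10.90 = 32.70 mol CO; 73.80 mol is available, so Fe2O3 is limiting.
n(CO2) = (3/1) × 10.90 = 32.70 mol
V(CO2) = nRT/P = 32.70 × 62.36 × 977.15 / 3300 = 603.8 L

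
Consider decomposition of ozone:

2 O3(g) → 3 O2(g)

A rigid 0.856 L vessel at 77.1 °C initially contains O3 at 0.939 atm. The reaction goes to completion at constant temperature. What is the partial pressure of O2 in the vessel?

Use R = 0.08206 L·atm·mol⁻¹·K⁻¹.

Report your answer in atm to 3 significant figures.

n(O3)₀ = PV/RT = (0.939 × 0.856) / (0.08206 × 350.25) = 0.02797 mol
n(O2) = (3/2) × 0.02797 = 0.04195 mol
P(O2) = nRT/V = 0.04195 × 0.08206 × 350.25 / 0.856 = 1.409 atm

1.41 atm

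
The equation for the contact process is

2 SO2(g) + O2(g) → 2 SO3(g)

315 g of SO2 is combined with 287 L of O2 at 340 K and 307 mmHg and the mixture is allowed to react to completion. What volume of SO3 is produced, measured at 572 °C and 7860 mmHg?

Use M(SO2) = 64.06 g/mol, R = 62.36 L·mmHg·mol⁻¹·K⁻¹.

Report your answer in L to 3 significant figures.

n(SO2) = 315 / 64.06 = 4.917 mol
n(O2) = PV/RT = (307 × 287) / (62.36 × 340) = 4.156 mol
For 4.917 mol SO2, stoichiometry requires (1/2) × 4.917 = 2.458 mol O2; 4.156 mol is available, so SO2 is limiting.
n(SO3) = (2/2) × 4.917 = 4.917 mol
V(SO3) = nRT/P = 4.917 × 62.36 × 845.15 / 7860 = 32.97 L

33.0 L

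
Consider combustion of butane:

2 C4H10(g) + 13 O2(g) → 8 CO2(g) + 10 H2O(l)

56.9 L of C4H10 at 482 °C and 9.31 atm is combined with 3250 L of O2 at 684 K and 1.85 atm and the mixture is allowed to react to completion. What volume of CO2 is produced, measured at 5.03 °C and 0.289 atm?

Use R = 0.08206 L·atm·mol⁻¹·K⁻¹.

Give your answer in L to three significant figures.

n(C4H10) = PV/RT = (9.31 × 56.9) / (0.08206 × 755.15) = 8.549 mol
n(O2) = PV/RT = (1.85 × 3250) / (0.08206 × 684) = 107.1 mol
For 8.549 mol C4H10, stoichiometry requires (13/2) × 8.549 = 55.57 mol O2; 107.1 mol is available, so C4H10 is limiting.
n(CO2) = (8/2) × 8.549 = 34.20 mol
V(CO2) = nRT/P = 34.20 × 0.08206 × 278.18 / 0.289 = 2701 L

2700 L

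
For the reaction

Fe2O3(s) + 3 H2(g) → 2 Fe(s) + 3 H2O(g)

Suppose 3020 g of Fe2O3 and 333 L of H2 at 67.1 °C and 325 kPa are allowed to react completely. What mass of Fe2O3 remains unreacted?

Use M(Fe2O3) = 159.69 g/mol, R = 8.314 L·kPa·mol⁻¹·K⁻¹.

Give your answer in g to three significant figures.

n(Fe2O3) = 3020 / 159.69 = 18.91 mol
n(H2) = PV/RT = (325 × 333) / (8.314 × 340.25) = 38.26 mol
For 18.91 mol Fe2O3, stoichiometry requires (3/1) × 18.91 = 56.73 mol H2; 38.26 mol is available, so H2 is limiting.
n(Fe2O3) consumed = (1/3) × 38.26 = 12.75 mol; remaining = 18.91 − 12.75 = 6.160 mol
m(Fe2O3) = 6.160 × 159.69 = 983.7 g

984 g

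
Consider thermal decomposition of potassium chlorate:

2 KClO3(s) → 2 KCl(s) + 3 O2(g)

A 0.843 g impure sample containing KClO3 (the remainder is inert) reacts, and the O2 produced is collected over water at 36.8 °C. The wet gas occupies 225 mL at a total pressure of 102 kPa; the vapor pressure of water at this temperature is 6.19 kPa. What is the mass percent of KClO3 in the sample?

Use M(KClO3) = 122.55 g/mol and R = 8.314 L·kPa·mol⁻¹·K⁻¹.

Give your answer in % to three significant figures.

P(O2) = 102 − 6.19 = 95.81 kPa
n(O2) = PV/RT = (95.81 × 0.2250) / (8.314 × 309.95) = 0.008365 mol
n(KClO3) = (2/3) × 0.008365 = 0.005577 mol
m(KClO3) = 0.005577 × 122.55 = 0.6835 g
%KClO3 = 0.6835 / 0.843 × 100 = 81.08%

81.1 %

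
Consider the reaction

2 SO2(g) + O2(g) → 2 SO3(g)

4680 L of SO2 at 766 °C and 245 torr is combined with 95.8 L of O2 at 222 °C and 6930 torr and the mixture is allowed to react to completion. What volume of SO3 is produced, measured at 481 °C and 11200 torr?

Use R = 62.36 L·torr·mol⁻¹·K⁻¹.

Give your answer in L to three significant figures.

n(SO2) = PV/RT = (245 × 4680) / (62.36 × 1039.15) = 17.69 mol
n(O2) = PV/RT = (6930 × 95.8) / (62.36 × 495.15) = 21.50 mol
For 17.69 mol SO2, stoichiometry requires (1/2) × 17.69 = 8.845 mol O2; 21.50 mol is available, so SO2 is limiting.
n(SO3) = (2/2) × 17.69 = 17.69 mol
V(SO3) = nRT/P = 17.69 × 62.36 × 754.15 / 11200 = 74.28 L

74.3 L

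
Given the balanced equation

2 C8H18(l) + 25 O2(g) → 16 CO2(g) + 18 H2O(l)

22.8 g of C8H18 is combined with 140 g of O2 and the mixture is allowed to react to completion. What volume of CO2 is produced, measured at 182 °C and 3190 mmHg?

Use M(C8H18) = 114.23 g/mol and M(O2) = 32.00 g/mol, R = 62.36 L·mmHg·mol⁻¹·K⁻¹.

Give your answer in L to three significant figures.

n(C8H18) = 22.8 / 114.23 = 0.1996 mol
n(O2) = 140 / 32.00 = 4.375 mol
For 0.1996 mol C8H18, stoichiometry requires (25/2) × 0.1996 = 2.495 mol O2; 4.375 mol is available, so C8H18 is limiting.
n(CO2) = (16/2) × 0.1996 = 1.597 mol
V(CO2) = nRT/P = 1.597 × 62.36 × 455.15 / 3190 = 14.21 L

14.2 L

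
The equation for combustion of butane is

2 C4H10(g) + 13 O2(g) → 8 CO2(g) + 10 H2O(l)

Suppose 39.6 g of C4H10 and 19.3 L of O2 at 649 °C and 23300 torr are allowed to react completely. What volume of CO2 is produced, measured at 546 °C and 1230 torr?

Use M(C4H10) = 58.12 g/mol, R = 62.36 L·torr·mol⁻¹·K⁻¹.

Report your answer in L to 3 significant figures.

113 L

n(C4H10) = 39.6 / 58.12 = 0.6813 mol
n(O2) = PV/RT = (23300 × 19.3) / (62.36 × 922.15) = 7.820 mol
For 0.6813 mol C4H10, stoichiometry requires (13/2) × 0.6813 = 4.428 mol O2; 7.820 mol is available, so C4H10 is limiting.
n(CO2) = (8/2) × 0.6813 = 2.725 mol
V(CO2) = nRT/P = 2.725 × 62.36 × 819.15 / 1230 = 113.2 L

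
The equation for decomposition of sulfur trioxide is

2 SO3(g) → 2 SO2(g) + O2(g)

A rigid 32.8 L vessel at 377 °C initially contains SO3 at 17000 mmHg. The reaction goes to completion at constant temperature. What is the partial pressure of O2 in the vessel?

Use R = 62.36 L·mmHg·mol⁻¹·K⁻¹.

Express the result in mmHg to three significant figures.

8500 mmHg

n(SO3)₀ = PV/RT = (17000 × 32.8) / (62.36 × 650.15) = 13.75 mol
n(O2) = (1/2) × 13.75 = 6.875 mol
P(O2) = nRT/V = 6.875 × 62.36 × 650.15 / 32.8 = 8498 mmHg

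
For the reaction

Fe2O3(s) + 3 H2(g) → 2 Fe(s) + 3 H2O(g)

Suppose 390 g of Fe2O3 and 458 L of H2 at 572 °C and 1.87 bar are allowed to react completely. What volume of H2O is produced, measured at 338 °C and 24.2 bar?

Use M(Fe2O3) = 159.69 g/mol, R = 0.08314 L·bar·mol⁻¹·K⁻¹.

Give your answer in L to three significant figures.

n(Fe2O3) = 390 / 159.69 = 2.442 mol
n(H2) = PV/RT = (1.87 × 458) / (0.08314 × 845.15) = 12.19 mol
For 2.442 mol Fe2O3, stoichiometry requires (3/1) × 2.442 = 7.326 mol H2; 12.19 mol is available, so Fe2O3 is limiting.
n(H2O) = (3/1) × 2.442 = 7.326 mol
V(H2O) = nRT/P = 7.326 × 0.08314 × 611.15 / 24.2 = 15.38 L

15.4 L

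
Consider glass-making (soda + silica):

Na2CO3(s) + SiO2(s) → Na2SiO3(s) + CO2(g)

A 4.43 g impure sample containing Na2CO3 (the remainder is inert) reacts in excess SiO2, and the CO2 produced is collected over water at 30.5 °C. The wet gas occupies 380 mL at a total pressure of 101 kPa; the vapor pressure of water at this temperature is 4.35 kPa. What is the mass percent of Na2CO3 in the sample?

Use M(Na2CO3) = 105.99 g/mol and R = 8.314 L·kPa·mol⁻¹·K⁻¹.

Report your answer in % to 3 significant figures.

34.8 %

P(CO2) = 101 − 4.35 = 96.65 kPa
n(CO2) = PV/RT = (96.65 × 0.3800) / (8.314 × 303.65) = 0.01455 mol
n(Na2CO3) = (1/1) × 0.01455 = 0.01455 mol
m(Na2CO3) = 0.01455 × 105.99 = 1.542 g
%Na2CO3 = 1.542 / 4.43 × 100 = 34.81%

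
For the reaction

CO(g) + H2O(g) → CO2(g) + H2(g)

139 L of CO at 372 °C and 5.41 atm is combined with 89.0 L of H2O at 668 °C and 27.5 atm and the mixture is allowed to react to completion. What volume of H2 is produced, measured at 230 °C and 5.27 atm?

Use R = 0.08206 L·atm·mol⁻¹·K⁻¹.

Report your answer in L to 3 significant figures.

111 L

n(CO) = PV/RT = (5.41 × 139) / (0.08206 × 645.15) = 14.20 mol
n(H2O) = PV/RT = (27.5 × 89.0) / (0.08206 × 941.15) = 31.69 mol
For 14.20 mol CO, stoichiometry requires (1/1) × 14.20 = 14.20 mol H2O; 31.69 mol is available, so CO is limiting.
n(H2) = (1/1) × 14.20 = 14.20 mol
V(H2) = nRT/P = 14.20 × 0.08206 × 503.15 / 5.27 = 111.3 L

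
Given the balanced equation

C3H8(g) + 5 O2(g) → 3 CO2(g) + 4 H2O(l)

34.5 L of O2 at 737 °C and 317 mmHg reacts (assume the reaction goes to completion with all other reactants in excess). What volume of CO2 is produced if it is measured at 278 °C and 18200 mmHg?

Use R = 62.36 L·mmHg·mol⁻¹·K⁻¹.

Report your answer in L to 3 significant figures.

n(O2) = PV/RT = (317 × 34.5) / (62.36 × 1010.15) = 0.1736 mol
n(CO2) = (3/5) × 0.1736 = 0.1042 mol
V = nRT/P = 0.1042 × 62.36 × 551.15 / 18200 = 0.1968 L

0.197 L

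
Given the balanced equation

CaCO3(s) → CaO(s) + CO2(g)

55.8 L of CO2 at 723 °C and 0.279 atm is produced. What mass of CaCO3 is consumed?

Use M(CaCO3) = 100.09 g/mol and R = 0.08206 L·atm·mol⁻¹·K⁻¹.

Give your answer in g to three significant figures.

n(CO2) = PV/RT = (0.279 × 55.8) / (0.08206 × 996.15) = 0.1905 mol
n(CaCO3) = (1/1) × 0.1905 = 0.1905 mol
m(CaCO3) = 0.1905 × 100.09 = 19.07 g

19.1 g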